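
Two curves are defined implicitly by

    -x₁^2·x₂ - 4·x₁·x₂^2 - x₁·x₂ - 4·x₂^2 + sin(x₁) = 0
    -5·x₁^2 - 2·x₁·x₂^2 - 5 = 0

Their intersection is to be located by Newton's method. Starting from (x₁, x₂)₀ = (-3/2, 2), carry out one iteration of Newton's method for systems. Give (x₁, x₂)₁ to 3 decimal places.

(-1.001, 2.063)

At (-3/2, 2): F = (5.50251, -4.250).
Jacobian J = [[-2·x₁·x₂ - 4·x₂^2 - x₂ + cos(x₁), -x₁^2 - 8·x₁·x₂ - x₁ - 8·x₂], [-10·x₁ - 2·x₂^2, -4·x₁·x₂]].
At the point, J = [[-11.92926, 7.250], [7.000, 12.000]] (det J = -193.90115).
Solving J·Δ = −F gives Δ = (0.499, 0.063).
Then the next iterate is (x₁, x₂)₁ = (-1.001, 2.063).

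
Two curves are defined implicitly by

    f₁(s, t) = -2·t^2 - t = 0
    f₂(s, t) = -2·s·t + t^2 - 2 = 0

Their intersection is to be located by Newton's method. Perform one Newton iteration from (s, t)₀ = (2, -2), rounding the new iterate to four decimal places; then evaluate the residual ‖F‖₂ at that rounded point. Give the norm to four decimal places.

2.5483

At (2, -2): F = (-6.0000, 10.0000).
Jacobian J = [[0, -4·t - 1], [-2·t, -2·s + 2·t]].
At the point, J = [[0.0000, 7.0000], [4.0000, -8.0000]] (det J = -28.0000).
Solving J·Δ = −F gives Δ = (-0.7857, 0.8571).
Then the next iterate is (s, t)₁ = (1.2143, -1.1429).
Re-evaluating at (1.2143, -1.1429): F = (-1.469541, 2.081867), so ‖F‖₂ = 2.5483.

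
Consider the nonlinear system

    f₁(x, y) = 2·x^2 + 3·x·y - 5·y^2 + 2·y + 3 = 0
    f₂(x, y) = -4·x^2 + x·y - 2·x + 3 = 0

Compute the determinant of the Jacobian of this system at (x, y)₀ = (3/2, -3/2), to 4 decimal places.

J = [[4·x + 3·y, 3·x - 10·y + 2], [-8·x + y - 2, x]].
At the point, J = [[1.5000, 21.5000], [-15.5000, 1.5000]].
det J = 335.5000.

335.5000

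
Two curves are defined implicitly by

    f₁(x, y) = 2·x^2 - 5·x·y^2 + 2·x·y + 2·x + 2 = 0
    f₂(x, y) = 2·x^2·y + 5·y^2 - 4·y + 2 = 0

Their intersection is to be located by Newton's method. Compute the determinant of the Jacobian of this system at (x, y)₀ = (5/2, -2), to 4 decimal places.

1238.0000

J = [[4·x - 5·y^2 + 2·y + 2, -10·x·y + 2·x], [4·x·y, 2·x^2 + 10·y - 4]].
At the point, J = [[-12.0000, 55.0000], [-20.0000, -11.5000]].
det J = 1238.0000.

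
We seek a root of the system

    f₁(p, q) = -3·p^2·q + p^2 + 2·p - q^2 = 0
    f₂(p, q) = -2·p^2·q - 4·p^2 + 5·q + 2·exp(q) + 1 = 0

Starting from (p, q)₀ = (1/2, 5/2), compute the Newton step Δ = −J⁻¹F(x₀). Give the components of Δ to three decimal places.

(0.035, -1.223)

At (1/2, 5/2): F = (-6.875, 35.61499).
Jacobian J = [[-6·p·q + 2·p + 2, -3·p^2 - 2·q], [-4·p·q - 8·p, -2·p^2 + 2·exp(q) + 5]].
At the point, J = [[-4.500, -5.750], [-9.000, 28.86499]] (det J = -181.64245).
Solving J·Δ = −F gives Δ = (0.035, -1.223).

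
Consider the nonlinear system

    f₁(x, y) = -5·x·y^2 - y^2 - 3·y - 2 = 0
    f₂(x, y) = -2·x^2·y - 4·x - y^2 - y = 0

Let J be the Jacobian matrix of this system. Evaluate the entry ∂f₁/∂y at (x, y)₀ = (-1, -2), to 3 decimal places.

∂f₁/∂y = -10·x·y - 2·y - 3.
At (-1, -2) this is -19.000.

-19.000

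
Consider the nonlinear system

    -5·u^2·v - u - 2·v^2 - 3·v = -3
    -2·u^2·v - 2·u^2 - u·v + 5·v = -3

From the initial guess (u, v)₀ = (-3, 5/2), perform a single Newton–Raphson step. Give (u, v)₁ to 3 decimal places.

At (-3, 5/2): F = (-126.500, -40.000).
Jacobian J = [[-10·u·v - 1, -5·u^2 - 4·v - 3], [-4·u·v - 4·u - v, -2·u^2 - u + 5]].
At the point, J = [[74.000, -58.000], [39.500, -10.000]] (det J = 1551.000).
Solving J·Δ = −F gives Δ = (0.680, -1.313).
Then the next iterate is (u, v)₁ = (-2.320, 1.187).

(-2.320, 1.187)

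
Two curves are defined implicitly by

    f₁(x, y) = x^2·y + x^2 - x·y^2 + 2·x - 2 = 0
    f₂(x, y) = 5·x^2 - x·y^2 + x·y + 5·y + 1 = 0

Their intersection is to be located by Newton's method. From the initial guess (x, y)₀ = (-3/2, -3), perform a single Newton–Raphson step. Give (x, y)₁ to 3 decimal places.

(-1.042, -2.475)

At (-3/2, -3): F = (4.000, 15.250).
Jacobian J = [[2·x·y + 2·x - y^2 + 2, x^2 - 2·x·y], [10·x - y^2 + y, -2·x·y + x + 5]].
At the point, J = [[-1.000, -6.750], [-27.000, -5.500]] (det J = -176.750).
Solving J·Δ = −F gives Δ = (0.458, 0.525).
Then the next iterate is (x, y)₁ = (-1.042, -2.475).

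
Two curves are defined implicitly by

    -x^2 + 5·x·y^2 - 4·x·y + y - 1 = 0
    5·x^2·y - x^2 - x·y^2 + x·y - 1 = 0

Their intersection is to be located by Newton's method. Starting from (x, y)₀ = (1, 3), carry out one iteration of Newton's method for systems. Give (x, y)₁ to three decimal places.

(0.682, 2.106)

At (1, 3): F = (34.000, 7.000).
Jacobian J = [[-2·x + 5·y^2 - 4·y, 10·x·y - 4·x + 1], [10·x·y - 2·x - y^2 + y, 5·x^2 - 2·x·y + x]].
At the point, J = [[31.000, 27.000], [22.000, 0.000]] (det J = -594.000).
Solving J·Δ = −F gives Δ = (-0.318, -0.894).
Then the next iterate is (x, y)₁ = (0.682, 2.106).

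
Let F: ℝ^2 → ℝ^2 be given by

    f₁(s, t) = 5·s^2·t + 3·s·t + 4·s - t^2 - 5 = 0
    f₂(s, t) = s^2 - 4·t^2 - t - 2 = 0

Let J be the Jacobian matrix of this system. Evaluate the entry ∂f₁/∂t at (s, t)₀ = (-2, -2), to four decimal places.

18.0000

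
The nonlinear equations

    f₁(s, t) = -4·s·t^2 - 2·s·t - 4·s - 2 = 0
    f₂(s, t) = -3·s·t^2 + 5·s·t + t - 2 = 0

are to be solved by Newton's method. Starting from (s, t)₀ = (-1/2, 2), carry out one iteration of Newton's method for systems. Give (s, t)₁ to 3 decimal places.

(-0.100, 1.956)

At (-1/2, 2): F = (10.000, 1.000).
Jacobian J = [[-4·t^2 - 2·t - 4, -8·s·t - 2·s], [-3·t^2 + 5·t, -6·s·t + 5·s + 1]].
At the point, J = [[-24.000, 9.000], [-2.000, 4.500]] (det J = -90.000).
Solving J·Δ = −F gives Δ = (0.400, -0.044).
Then the next iterate is (s, t)₁ = (-0.100, 1.956).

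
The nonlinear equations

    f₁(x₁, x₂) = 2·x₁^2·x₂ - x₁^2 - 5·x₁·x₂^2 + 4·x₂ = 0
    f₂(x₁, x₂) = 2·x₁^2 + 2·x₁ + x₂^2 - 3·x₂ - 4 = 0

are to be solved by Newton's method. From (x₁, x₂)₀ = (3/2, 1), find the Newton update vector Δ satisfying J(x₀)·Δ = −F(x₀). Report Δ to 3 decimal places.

At (3/2, 1): F = (-1.250, 1.500).
Jacobian J = [[4·x₁·x₂ - 2·x₁ - 5·x₂^2, 2·x₁^2 - 10·x₁·x₂ + 4], [4·x₁ + 2, 2·x₂ - 3]].
At the point, J = [[-2.000, -6.500], [8.000, -1.000]] (det J = 54.000).
Solving J·Δ = −F gives Δ = (-0.204, -0.130).

(-0.204, -0.130)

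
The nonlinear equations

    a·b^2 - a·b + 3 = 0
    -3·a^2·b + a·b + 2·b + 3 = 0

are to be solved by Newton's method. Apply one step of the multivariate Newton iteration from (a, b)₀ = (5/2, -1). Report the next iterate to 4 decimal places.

(2.2990, 0.0131)

At (5/2, -1): F = (8.0000, 17.2500).
Jacobian J = [[b^2 - b, 2·a·b - a], [-6·a·b + b, -3·a^2 + a + 2]].
At the point, J = [[2.0000, -7.5000], [14.0000, -14.2500]] (det J = 76.5000).
Solving J·Δ = −F gives Δ = (-0.2010, 1.0131).
Then the next iterate is (a, b)₁ = (2.2990, 0.0131).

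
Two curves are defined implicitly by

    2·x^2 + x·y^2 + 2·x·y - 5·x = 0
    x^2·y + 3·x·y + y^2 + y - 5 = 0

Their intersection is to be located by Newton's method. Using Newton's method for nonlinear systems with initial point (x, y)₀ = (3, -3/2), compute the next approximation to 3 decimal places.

(4.374, 1.612)

At (3, -3/2): F = (0.750, -31.250).
Jacobian J = [[4·x + y^2 + 2·y - 5, 2·x·y + 2·x], [2·x·y + 3·y, x^2 + 3·x + 2·y + 1]].
At the point, J = [[6.250, -3.000], [-13.500, 16.000]] (det J = 59.500).
Solving J·Δ = −F gives Δ = (1.374, 3.112).
Then the next iterate is (x, y)₁ = (4.374, 1.612).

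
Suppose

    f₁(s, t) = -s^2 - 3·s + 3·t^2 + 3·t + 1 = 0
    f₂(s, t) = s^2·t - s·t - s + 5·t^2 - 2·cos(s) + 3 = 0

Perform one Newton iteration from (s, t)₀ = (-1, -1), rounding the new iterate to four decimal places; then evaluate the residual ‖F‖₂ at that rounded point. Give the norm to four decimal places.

At (-1, -1): F = (3.0000, 5.919395).
Jacobian J = [[-2·s - 3, 6·t + 3], [2·s·t - t + 2·sin(s) - 1, s^2 - s + 10·t]].
At the point, J = [[-1.0000, -3.0000], [0.317058, -8.0000]] (det J = 8.951174).
Solving J·Δ = −F gives Δ = (0.6973, 0.7676).
Then the next iterate is (s, t)₁ = (-0.3027, -0.2324).
Re-evaluating at (-0.3027, -0.2324): F = (1.281302, 1.572037), so ‖F‖₂ = 2.0281.

2.0281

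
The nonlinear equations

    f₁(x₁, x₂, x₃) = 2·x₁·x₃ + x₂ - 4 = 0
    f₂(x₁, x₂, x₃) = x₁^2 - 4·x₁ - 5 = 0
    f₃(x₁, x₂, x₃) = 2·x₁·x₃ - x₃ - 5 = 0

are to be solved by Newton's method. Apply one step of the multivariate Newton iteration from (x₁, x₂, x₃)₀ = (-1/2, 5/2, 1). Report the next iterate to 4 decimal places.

At (-1/2, 5/2, 1): F = (-2.5000, -2.7500, -7.0000).
Jacobian J = [[2·x₃, 1, 2·x₁], [2·x₁ - 4, 0, 0], [2·x₃, 0, 2·x₁ - 1]].
At the point, J = [[2.0000, 1.0000, -1.0000], [-5.0000, 0.0000, 0.0000], [2.0000, 0.0000, -2.0000]] (det J = -10.0000).
Solving J·Δ = −F gives Δ = (-0.5500, -0.4500, -4.0500).
Then the next iterate is (x₁, x₂, x₃)₁ = (-1.0500, 2.0500, -3.0500).

(-1.0500, 2.0500, -3.0500)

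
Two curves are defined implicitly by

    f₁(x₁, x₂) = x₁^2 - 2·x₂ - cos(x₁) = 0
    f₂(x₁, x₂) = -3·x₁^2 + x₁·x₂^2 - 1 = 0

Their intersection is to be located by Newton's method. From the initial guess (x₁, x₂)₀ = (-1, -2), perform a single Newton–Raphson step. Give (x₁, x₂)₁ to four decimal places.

At (-1, -2): F = (4.459698, -8.0000).
Jacobian J = [[2·x₁ + sin(x₁), -2], [-6·x₁ + x₂^2, 2·x₁·x₂]].
At the point, J = [[-2.841471, -2.0000], [10.0000, 4.0000]] (det J = 8.634116).
Solving J·Δ = −F gives Δ = (-0.2130, 2.5324).
Then the next iterate is (x₁, x₂)₁ = (-1.2130, 0.5324).

(-1.2130, 0.5324)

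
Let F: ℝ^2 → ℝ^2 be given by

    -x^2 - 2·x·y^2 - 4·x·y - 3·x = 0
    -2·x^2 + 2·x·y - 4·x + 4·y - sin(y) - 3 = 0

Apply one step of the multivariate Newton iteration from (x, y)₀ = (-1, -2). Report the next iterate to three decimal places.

At (-1, -2): F = (2.000, -4.09070).
Jacobian J = [[-2·x - 2·y^2 - 4·y - 3, -4·x·y - 4·x], [-4·x + 2·y - 4, 2·x - cos(y) + 4]].
At the point, J = [[-1.000, -4.000], [-4.000, 2.41615]] (det J = -18.41615).
Solving J·Δ = −F gives Δ = (-0.626, 0.657).
Then the next iterate is (x, y)₁ = (-1.626, -1.343).

(-1.626, -1.343)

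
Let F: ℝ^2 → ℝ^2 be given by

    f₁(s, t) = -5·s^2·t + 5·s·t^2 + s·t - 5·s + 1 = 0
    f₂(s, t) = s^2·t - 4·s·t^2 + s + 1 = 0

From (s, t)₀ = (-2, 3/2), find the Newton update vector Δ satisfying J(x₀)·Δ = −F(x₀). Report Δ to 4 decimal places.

At (-2, 3/2): F = (-44.5000, 23.0000).
Jacobian J = [[-10·s·t + 5·t^2 + t - 5, -5·s^2 + 10·s·t + s], [2·s·t - 4·t^2 + 1, s^2 - 8·s·t]].
At the point, J = [[37.7500, -52.0000], [-14.0000, 28.0000]] (det J = 329.0000).
Solving J·Δ = −F gives Δ = (0.1520, -0.7454).

(0.1520, -0.7454)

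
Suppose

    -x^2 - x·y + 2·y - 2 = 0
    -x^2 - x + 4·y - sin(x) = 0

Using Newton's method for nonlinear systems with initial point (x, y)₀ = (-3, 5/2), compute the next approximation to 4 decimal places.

(-3.9220, 2.8454)

At (-3, 5/2): F = (1.5000, 4.141120).
Jacobian J = [[-2·x - y, -x + 2], [-2·x - cos(x) - 1, 4]].
At the point, J = [[3.5000, 5.0000], [5.989992, 4.0000]] (det J = -15.949962).
Solving J·Δ = −F gives Δ = (-0.9220, 0.3454).
Then the next iterate is (x, y)₁ = (-3.9220, 2.8454).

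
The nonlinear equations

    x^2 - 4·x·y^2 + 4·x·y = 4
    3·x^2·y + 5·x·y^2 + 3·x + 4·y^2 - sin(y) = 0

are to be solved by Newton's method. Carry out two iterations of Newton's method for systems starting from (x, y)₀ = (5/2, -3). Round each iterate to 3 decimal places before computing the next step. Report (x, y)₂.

At (5/2, -3): F = (-117.750, 99.89112).
Jacobian J = [[2·x - 4·y^2 + 4·y, -8·x·y + 4·x], [6·x·y + 5·y^2 + 3, 3·x^2 + 10·x·y + 8·y - cos(y)]].
At the point, J = [[-43.000, 70.000], [3.000, -79.26001]] (det J = 3198.18032).
Solving J·Δ = −F gives Δ = (-0.732, 1.233).
Then the next iterate is (x, y)₁ = (1.768, -1.767).
Round to (1.768, -1.767) and repeat: F = (-35.45123, 29.80501), J = [[-16.02116, 32.06445], [-0.13289, -35.80414]].
Δ = (-0.543, 0.834), so (x, y)₂ = (1.225, -0.933).

(1.225, -0.933)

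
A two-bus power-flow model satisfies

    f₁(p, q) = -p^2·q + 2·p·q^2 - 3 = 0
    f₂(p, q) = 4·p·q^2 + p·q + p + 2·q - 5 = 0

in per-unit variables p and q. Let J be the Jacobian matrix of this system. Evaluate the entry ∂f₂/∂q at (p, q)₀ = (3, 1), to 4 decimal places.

29.0000

∂f₂/∂q = 8·p·q + p + 2.
At (3, 1) this is 29.0000.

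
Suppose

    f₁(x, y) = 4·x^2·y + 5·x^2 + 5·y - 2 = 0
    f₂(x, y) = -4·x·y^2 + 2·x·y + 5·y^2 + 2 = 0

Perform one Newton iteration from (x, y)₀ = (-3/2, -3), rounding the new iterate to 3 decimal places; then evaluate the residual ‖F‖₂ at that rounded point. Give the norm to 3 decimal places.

At (-3/2, -3): F = (-32.750, 110.000).
Jacobian J = [[8·x·y + 10·x, 4·x^2 + 5], [-4·y^2 + 2·y, -8·x·y + 2·x + 10·y]].
At the point, J = [[21.000, 14.000], [-42.000, -69.000]] (det J = -861.000).
Solving J·Δ = −F gives Δ = (0.836, 1.085).
Then the next iterate is (x, y)₁ = (-0.664, -1.915).
Re-evaluating at (-0.664, -1.915): F = (-12.74778, 32.61939), so ‖F‖₂ = 35.022.

35.022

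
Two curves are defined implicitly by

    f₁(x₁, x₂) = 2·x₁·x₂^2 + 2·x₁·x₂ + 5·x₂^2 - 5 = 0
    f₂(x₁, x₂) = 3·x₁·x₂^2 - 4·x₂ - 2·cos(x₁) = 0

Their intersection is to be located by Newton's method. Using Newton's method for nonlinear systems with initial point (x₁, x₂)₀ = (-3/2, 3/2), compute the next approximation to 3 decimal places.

At (-3/2, 3/2): F = (-5.000, -16.26647).
Jacobian J = [[2·x₂^2 + 2·x₂, 4·x₁·x₂ + 2·x₁ + 10·x₂], [3·x₂^2 + 2·sin(x₁), 6·x₁·x₂ - 4]].
At the point, J = [[7.500, 3.000], [4.75501, -17.500]] (det J = -145.51503).
Solving J·Δ = −F gives Δ = (0.937, -0.675).
Then the next iterate is (x₁, x₂)₁ = (-0.563, 0.825).

(-0.563, 0.825)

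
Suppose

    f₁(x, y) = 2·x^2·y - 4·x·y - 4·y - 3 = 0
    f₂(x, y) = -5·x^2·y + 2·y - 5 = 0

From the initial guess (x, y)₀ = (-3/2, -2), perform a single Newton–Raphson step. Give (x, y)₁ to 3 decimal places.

(-7.525, 19.000)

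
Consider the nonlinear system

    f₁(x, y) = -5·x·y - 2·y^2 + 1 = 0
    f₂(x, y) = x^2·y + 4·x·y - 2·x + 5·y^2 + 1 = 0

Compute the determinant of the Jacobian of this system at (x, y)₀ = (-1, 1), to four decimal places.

-35.0000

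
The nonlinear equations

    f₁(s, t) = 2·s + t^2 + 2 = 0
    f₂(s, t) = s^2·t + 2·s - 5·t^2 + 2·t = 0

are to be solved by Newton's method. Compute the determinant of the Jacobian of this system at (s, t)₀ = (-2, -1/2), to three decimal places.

J = [[2, 2·t], [2·s·t + 2, s^2 - 10·t + 2]].
At the point, J = [[2.000, -1.000], [4.000, 11.000]].
det J = 26.000.

26.000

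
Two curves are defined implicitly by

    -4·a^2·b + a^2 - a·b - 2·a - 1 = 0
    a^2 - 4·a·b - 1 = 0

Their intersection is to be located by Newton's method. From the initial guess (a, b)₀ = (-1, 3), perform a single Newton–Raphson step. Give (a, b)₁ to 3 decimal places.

(-1.308, -1.077)

At (-1, 3): F = (-7.000, 12.000).
Jacobian J = [[-8·a·b + 2·a - b - 2, -4·a^2 - a], [2·a - 4·b, -4·a]].
At the point, J = [[17.000, -3.000], [-14.000, 4.000]] (det J = 26.000).
Solving J·Δ = −F gives Δ = (-0.308, -4.077).
Then the next iterate is (a, b)₁ = (-1.308, -1.077).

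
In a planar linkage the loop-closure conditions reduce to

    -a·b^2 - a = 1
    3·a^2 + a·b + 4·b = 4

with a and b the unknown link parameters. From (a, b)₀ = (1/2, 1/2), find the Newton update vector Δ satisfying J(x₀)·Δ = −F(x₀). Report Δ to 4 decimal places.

At (1/2, 1/2): F = (-1.6250, -1.0000).
Jacobian J = [[-b^2 - 1, -2·a·b], [6·a + b, a + 4]].
At the point, J = [[-1.2500, -0.5000], [3.5000, 4.5000]] (det J = -3.8750).
Solving J·Δ = −F gives Δ = (-2.0161, 1.7903).

(-2.0161, 1.7903)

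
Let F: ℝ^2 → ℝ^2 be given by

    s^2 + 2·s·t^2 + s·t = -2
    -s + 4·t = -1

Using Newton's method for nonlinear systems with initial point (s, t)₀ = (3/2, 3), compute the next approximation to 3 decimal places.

(2.203, 0.301)

At (3/2, 3): F = (35.750, 11.500).
Jacobian J = [[2·s + 2·t^2 + t, 4·s·t + s], [-1, 4]].
At the point, J = [[24.000, 19.500], [-1.000, 4.000]] (det J = 115.500).
Solving J·Δ = −F gives Δ = (0.703, -2.699).
Then the next iterate is (s, t)₁ = (2.203, 0.301).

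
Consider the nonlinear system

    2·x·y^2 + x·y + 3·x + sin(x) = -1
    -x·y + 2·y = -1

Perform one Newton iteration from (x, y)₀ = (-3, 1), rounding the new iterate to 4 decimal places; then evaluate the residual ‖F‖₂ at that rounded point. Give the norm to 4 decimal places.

At (-3, 1): F = (-17.141120, 6.0000).
Jacobian J = [[2·y^2 + y + cos(x) + 3, 4·x·y + x], [-y, -x + 2]].
At the point, J = [[5.010008, -15.0000], [-1.0000, 5.0000]] (det J = 10.050038).
Solving J·Δ = −F gives Δ = (-0.4273, -1.2855).
Then the next iterate is (x, y)₁ = (-3.4273, -0.2855).
Re-evaluating at (-3.4273, -0.2855): F = (-8.580290, -0.549494), so ‖F‖₂ = 8.5979.

8.5979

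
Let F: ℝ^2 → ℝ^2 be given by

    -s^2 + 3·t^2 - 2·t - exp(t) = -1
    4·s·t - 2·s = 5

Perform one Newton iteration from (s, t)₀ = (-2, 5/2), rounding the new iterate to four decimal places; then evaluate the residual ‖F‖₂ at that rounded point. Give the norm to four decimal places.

At (-2, 5/2): F = (-1.432494, -21.0000).
Jacobian J = [[-2·s, 6·t - exp(t) - 2], [4·t - 2, 4·s]].
At the point, J = [[4.0000, 0.817506], [8.0000, -8.0000]] (det J = -38.540048).
Solving J·Δ = −F gives Δ = (0.7428, -1.8822).
Then the next iterate is (s, t)₁ = (-1.2572, 0.6178).
Re-evaluating at (-1.2572, 0.6178): F = (-2.525964, -5.592393), so ‖F‖₂ = 6.1364.

6.1364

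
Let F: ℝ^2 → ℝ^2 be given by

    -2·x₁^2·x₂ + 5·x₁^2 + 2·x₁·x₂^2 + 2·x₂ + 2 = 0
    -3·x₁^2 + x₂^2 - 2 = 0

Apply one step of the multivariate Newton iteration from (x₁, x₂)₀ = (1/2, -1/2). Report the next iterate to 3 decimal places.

At (1/2, -1/2): F = (2.750, -2.500).
Jacobian J = [[-4·x₁·x₂ + 10·x₁ + 2·x₂^2, -2·x₁^2 + 4·x₁·x₂ + 2], [-6·x₁, 2·x₂]].
At the point, J = [[6.500, 0.500], [-3.000, -1.000]] (det J = -5.000).
Solving J·Δ = −F gives Δ = (-0.300, -1.600).
Then the next iterate is (x₁, x₂)₁ = (0.200, -2.100).

(0.200, -2.100)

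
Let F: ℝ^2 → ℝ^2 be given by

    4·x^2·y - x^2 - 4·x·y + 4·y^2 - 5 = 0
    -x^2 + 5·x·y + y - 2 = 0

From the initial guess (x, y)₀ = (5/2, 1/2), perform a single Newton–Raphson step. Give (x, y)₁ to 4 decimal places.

(2.5980, 0.6293)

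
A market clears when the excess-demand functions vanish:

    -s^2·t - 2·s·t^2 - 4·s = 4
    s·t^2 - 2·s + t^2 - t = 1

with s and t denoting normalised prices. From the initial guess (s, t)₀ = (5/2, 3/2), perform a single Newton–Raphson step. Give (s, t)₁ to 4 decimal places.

(0.3119, 1.5181)

At (5/2, 3/2): F = (-34.6250, 0.3750).
Jacobian J = [[-2·s·t - 2·t^2 - 4, -s^2 - 4·s·t], [t^2 - 2, 2·s·t + 2·t - 1]].
At the point, J = [[-16.0000, -21.2500], [0.2500, 9.5000]] (det J = -146.6875).
Solving J·Δ = −F gives Δ = (-2.1881, 0.0181).
Then the next iterate is (s, t)₁ = (0.3119, 1.5181).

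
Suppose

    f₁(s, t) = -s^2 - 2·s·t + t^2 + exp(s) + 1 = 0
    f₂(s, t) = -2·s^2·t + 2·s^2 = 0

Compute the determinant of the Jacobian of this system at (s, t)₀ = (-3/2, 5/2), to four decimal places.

-64.0041

J = [[-2·s - 2·t + exp(s), -2·s + 2·t], [-4·s·t + 4·s, -2·s^2]].
At the point, J = [[-1.776870, 8.0000], [9.0000, -4.5000]].
det J = -64.0041.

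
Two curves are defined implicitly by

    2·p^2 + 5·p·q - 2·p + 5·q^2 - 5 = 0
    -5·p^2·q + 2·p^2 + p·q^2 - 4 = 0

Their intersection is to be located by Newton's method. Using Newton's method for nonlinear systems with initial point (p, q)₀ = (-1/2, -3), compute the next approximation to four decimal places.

(-0.6786, -1.3879)

At (-1/2, -3): F = (49.0000, -4.2500).
Jacobian J = [[4·p + 5·q - 2, 5·p + 10·q], [-10·p·q + 4·p + q^2, -5·p^2 + 2·p·q]].
At the point, J = [[-19.0000, -32.5000], [-8.0000, 1.7500]] (det J = -293.2500).
Solving J·Δ = −F gives Δ = (-0.1786, 1.6121).
Then the next iterate is (p, q)₁ = (-0.6786, -1.3879).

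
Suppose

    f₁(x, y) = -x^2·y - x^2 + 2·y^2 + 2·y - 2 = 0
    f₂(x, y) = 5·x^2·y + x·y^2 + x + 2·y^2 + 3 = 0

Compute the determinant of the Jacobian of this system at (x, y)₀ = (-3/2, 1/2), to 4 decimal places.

J = [[-2·x·y - 2·x, -x^2 + 4·y + 2], [10·x·y + y^2 + 1, 5·x^2 + 2·x·y + 4·y]].
At the point, J = [[4.5000, 1.7500], [-6.2500, 11.7500]].
det J = 63.8125.

63.8125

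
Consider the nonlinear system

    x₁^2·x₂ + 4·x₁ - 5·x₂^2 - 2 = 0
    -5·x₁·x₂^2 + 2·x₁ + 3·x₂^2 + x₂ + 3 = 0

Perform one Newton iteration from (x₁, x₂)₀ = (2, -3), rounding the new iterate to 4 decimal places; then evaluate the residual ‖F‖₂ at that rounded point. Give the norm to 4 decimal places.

15.3458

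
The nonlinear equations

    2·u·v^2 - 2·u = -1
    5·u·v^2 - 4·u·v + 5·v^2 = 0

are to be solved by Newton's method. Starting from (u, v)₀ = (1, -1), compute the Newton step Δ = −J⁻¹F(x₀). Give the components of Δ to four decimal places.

(-0.8889, 0.2500)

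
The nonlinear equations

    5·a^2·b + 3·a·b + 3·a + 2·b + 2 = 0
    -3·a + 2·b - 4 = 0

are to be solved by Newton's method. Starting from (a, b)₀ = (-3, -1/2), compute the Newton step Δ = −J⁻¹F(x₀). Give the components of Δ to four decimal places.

At (-3, -1/2): F = (-26.0000, 4.0000).
Jacobian J = [[10·a·b + 3·b + 3, 5·a^2 + 3·a + 2], [-3, 2]].
At the point, J = [[16.5000, 38.0000], [-3.0000, 2.0000]] (det J = 147.0000).
Solving J·Δ = −F gives Δ = (1.3878, 0.0816).

(1.3878, 0.0816)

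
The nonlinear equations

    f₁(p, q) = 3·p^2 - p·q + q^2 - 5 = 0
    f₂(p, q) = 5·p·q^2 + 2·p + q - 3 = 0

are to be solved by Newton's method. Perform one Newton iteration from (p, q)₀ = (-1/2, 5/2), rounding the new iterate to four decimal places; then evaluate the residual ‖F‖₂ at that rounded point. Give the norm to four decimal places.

At (-1/2, 5/2): F = (3.2500, -17.1250).
Jacobian J = [[6·p - q, -p + 2·q], [5·q^2 + 2, 10·p·q + 1]].
At the point, J = [[-5.5000, 5.5000], [33.2500, -11.5000]] (det J = -119.6250).
Solving J·Δ = −F gives Δ = (0.4749, -0.1160).
Then the next iterate is (p, q)₁ = (-0.0251, 2.3840).
Re-evaluating at (-0.0251, 2.3840): F = (0.745184, -1.379474), so ‖F‖₂ = 1.5679.

1.5679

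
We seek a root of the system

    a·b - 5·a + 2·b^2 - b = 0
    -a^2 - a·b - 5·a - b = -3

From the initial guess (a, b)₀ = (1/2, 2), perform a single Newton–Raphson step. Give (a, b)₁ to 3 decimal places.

(0.285, 1.314)

At (1/2, 2): F = (4.500, -2.750).
Jacobian J = [[b - 5, a + 4·b - 1], [-2·a - b - 5, -a - 1]].
At the point, J = [[-3.000, 7.500], [-8.000, -1.500]] (det J = 64.500).
Solving J·Δ = −F gives Δ = (-0.215, -0.686).
Then the next iterate is (a, b)₁ = (0.285, 1.314).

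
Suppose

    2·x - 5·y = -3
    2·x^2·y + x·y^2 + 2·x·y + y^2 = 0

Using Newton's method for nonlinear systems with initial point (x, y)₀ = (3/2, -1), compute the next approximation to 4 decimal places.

(1.5833, 1.2333)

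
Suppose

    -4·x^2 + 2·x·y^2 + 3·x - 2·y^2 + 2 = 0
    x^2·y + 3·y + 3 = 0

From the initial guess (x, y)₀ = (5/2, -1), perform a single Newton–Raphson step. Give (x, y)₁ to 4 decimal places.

(1.5926, -0.8148)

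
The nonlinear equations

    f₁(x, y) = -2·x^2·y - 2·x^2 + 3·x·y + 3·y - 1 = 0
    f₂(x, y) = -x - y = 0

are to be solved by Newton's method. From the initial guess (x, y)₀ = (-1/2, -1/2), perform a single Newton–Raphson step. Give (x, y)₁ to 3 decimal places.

(-1.167, 1.167)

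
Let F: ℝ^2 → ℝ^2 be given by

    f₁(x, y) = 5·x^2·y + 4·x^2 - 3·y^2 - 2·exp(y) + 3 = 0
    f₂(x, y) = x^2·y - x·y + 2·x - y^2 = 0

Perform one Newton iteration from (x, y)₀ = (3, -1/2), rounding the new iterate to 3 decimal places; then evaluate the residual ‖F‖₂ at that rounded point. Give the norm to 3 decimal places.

At (3, -1/2): F = (14.53694, 2.750).
Jacobian J = [[10·x·y + 8·x, 5·x^2 - 6·y - 2·exp(y)], [2·x·y - y + 2, x^2 - x - 2·y]].
At the point, J = [[9.000, 46.78694], [-0.500, 7.000]] (det J = 86.39347).
Solving J·Δ = −F gives Δ = (0.311, -0.371).
Then the next iterate is (x, y)₁ = (3.311, -0.871).
Re-evaluating at (3.311, -0.871): F = (-4.00475, -0.80129), so ‖F‖₂ = 4.084.

4.084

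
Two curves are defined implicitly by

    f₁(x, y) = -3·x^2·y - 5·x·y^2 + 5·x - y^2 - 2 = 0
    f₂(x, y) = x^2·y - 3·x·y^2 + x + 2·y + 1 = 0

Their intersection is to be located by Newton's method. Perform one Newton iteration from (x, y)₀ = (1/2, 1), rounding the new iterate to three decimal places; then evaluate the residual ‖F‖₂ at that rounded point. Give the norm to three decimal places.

At (1/2, 1): F = (-3.750, 2.250).
Jacobian J = [[-6·x·y - 5·y^2 + 5, -3·x^2 - 10·x·y - 2·y], [2·x·y - 3·y^2 + 1, x^2 - 6·x·y + 2]].
At the point, J = [[-3.000, -7.750], [-1.000, -0.750]] (det J = -5.500).
Solving J·Δ = −F gives Δ = (3.682, -1.909).
Then the next iterate is (x, y)₁ = (4.182, -0.909).
Re-evaluating at (4.182, -0.909): F = (48.49902, -22.90014), so ‖F‖₂ = 53.634.

53.634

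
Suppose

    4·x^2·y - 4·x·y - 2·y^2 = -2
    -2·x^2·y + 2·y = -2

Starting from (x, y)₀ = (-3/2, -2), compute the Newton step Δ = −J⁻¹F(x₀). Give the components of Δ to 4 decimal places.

(0.3622, 1.0612)

At (-3/2, -2): F = (-36.0000, 7.0000).
Jacobian J = [[8·x·y - 4·y, 4·x^2 - 4·x - 4·y], [-4·x·y, -2·x^2 + 2]].
At the point, J = [[32.0000, 23.0000], [-12.0000, -2.5000]] (det J = 196.0000).
Solving J·Δ = −F gives Δ = (0.3622, 1.0612).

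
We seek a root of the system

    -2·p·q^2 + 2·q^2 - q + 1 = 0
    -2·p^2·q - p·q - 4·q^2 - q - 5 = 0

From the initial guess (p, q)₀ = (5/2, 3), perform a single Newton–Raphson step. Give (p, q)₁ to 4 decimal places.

At (5/2, 3): F = (-29.0000, -89.0000).
Jacobian J = [[-2·q^2, -4·p·q + 4·q - 1], [-4·p·q - q, -2·p^2 - p - 8·q - 1]].
At the point, J = [[-18.0000, -19.0000], [-33.0000, -40.0000]] (det J = 93.0000).
Solving J·Δ = −F gives Δ = (5.7097, -6.9355).
Then the next iterate is (p, q)₁ = (8.2097, -3.9355).

(8.2097, -3.9355)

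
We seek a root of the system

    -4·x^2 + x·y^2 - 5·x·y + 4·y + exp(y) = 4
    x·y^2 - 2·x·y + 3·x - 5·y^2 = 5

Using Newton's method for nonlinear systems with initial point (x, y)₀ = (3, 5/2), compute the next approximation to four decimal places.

At (3, 5/2): F = (-36.567506, -23.5000).
Jacobian J = [[-8·x + y^2 - 5·y, 2·x·y - 5·x + exp(y) + 4], [y^2 - 2·y + 3, 2·x·y - 2·x - 10·y]].
At the point, J = [[-30.2500, 16.182494], [4.2500, -16.0000]] (det J = 415.224401).
Solving J·Δ = −F gives Δ = (-2.3249, -2.0863).
Then the next iterate is (x, y)₁ = (0.6751, 0.4137).

(0.6751, 0.4137)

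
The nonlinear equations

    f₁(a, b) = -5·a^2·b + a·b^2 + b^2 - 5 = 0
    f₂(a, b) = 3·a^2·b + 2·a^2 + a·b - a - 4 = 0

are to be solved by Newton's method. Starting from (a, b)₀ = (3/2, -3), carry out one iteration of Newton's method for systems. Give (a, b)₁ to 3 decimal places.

(0.299, -3.518)

At (3/2, -3): F = (51.250, -25.750).
Jacobian J = [[-10·a·b + b^2, -5·a^2 + 2·a·b + 2·b], [6·a·b + 4·a + b - 1, 3·a^2 + a]].
At the point, J = [[54.000, -26.250], [-25.000, 8.250]] (det J = -210.750).
Solving J·Δ = −F gives Δ = (-1.201, -0.518).
Then the next iterate is (a, b)₁ = (0.299, -3.518).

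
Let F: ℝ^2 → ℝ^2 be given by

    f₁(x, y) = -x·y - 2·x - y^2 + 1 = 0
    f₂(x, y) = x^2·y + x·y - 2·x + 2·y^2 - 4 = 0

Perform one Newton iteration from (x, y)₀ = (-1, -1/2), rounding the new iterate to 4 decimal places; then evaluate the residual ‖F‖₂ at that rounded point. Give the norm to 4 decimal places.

2.0086

At (-1, -1/2): F = (2.2500, -1.5000).
Jacobian J = [[-y - 2, -x - 2·y], [2·x·y + y - 2, x^2 + x + 4·y]].
At the point, J = [[-1.5000, 2.0000], [-1.5000, -2.0000]] (det J = 6.0000).
Solving J·Δ = −F gives Δ = (0.2500, -0.9375).
Then the next iterate is (x, y)₁ = (-0.7500, -1.4375).
Re-evaluating at (-0.7500, -1.4375): F = (-0.644531, 1.902344), so ‖F‖₂ = 2.0086.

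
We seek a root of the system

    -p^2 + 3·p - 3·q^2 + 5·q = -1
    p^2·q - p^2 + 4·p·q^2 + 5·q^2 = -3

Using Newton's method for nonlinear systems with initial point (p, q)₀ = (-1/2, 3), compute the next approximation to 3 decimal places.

At (-1/2, 3): F = (-12.750, 30.500).
Jacobian J = [[-2·p + 3, -6·q + 5], [2·p·q - 2·p + 4·q^2, p^2 + 8·p·q + 10·q]].
At the point, J = [[4.000, -13.000], [34.000, 18.250]] (det J = 515.000).
Solving J·Δ = −F gives Δ = (-0.318, -1.079).
Then the next iterate is (p, q)₁ = (-0.818, 1.921).

(-0.818, 1.921)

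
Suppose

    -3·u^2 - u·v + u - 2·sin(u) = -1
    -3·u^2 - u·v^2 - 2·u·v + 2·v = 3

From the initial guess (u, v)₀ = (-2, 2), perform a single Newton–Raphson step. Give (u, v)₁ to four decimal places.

At (-2, 2): F = (-7.181405, 5.0000).
Jacobian J = [[-6·u - v - 2·cos(u) + 1, -u], [-6·u - v^2 - 2·v, -2·u·v - 2·u + 2]].
At the point, J = [[11.832294, 2.0000], [4.0000, 14.0000]] (det J = 157.652111).
Solving J·Δ = −F gives Δ = (0.7012, -0.5575).
Then the next iterate is (u, v)₁ = (-1.2988, 1.4425).

(-1.2988, 1.4425)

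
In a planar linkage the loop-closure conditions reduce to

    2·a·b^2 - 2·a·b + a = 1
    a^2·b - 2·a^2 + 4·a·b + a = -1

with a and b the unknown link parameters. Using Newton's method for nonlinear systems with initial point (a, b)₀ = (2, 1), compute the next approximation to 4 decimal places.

(4.0000, 0.2500)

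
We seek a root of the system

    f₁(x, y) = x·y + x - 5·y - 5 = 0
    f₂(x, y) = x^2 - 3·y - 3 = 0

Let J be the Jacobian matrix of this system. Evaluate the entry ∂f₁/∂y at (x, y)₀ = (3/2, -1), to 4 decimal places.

∂f₁/∂y = x - 5.
At (3/2, -1) this is -3.5000.

-3.5000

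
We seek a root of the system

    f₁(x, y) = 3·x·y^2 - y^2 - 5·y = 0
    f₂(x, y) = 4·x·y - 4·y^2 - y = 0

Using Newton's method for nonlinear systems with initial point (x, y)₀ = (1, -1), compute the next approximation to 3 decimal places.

(5.667, 1.333)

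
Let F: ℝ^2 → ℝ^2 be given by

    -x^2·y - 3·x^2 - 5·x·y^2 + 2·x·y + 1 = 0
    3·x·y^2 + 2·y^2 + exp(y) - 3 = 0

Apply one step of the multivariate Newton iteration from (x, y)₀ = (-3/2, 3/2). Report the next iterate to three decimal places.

At (-3/2, 3/2): F = (3.250, -4.14331).
Jacobian J = [[-2·x·y - 6·x - 5·y^2 + 2·y, -x^2 - 10·x·y + 2·x], [3·y^2, 6·x·y + 4·y + exp(y)]].
At the point, J = [[5.250, 17.250], [6.750, -3.01831]] (det J = -132.28363).
Solving J·Δ = −F gives Δ = (0.466, -0.330).
Then the next iterate is (x, y)₁ = (-1.034, 1.170).

(-1.034, 1.170)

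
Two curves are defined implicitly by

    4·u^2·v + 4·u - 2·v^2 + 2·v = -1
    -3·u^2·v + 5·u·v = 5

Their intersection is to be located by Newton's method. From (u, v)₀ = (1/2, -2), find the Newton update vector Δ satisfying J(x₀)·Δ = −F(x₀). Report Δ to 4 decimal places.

(-2.0068, 0.2703)

At (1/2, -2): F = (-11.0000, -8.5000).
Jacobian J = [[8·u·v + 4, 4·u^2 - 4·v + 2], [-6·u·v + 5·v, -3·u^2 + 5·u]].
At the point, J = [[-4.0000, 11.0000], [-4.0000, 1.7500]] (det J = 37.0000).
Solving J·Δ = −F gives Δ = (-2.0068, 0.2703).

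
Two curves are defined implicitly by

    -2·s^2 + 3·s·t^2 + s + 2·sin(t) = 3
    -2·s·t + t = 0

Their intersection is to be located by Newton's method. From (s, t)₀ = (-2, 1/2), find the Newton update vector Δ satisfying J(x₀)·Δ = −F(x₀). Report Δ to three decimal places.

(1.283, -0.243)

At (-2, 1/2): F = (-13.54115, 2.500).
Jacobian J = [[-4·s + 3·t^2 + 1, 6·s·t + 2·cos(t)], [-2·t, -2·s + 1]].
At the point, J = [[9.750, -4.24483], [-1.000, 5.000]] (det J = 44.50517).
Solving J·Δ = −F gives Δ = (1.283, -0.243).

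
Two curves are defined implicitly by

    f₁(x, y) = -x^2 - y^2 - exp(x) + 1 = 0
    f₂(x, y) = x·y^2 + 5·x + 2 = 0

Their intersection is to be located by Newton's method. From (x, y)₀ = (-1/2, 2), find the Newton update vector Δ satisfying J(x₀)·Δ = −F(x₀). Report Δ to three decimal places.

(0.065, -0.958)

At (-1/2, 2): F = (-3.85653, -2.500).
Jacobian J = [[-2·x - exp(x), -2·y], [y^2 + 5, 2·x·y]].
At the point, J = [[0.39347, -4.000], [9.000, -2.000]] (det J = 35.21306).
Solving J·Δ = −F gives Δ = (0.065, -0.958).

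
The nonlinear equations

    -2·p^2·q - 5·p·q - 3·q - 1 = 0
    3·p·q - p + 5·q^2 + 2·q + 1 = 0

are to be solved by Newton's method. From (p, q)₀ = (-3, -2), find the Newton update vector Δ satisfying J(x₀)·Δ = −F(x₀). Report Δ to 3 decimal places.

At (-3, -2): F = (11.000, 38.000).
Jacobian J = [[-4·p·q - 5·q, -2·p^2 - 5·p - 3], [3·q - 1, 3·p + 10·q + 2]].
At the point, J = [[-14.000, -6.000], [-7.000, -27.000]] (det J = 336.000).
Solving J·Δ = −F gives Δ = (0.205, 1.354).

(0.205, 1.354)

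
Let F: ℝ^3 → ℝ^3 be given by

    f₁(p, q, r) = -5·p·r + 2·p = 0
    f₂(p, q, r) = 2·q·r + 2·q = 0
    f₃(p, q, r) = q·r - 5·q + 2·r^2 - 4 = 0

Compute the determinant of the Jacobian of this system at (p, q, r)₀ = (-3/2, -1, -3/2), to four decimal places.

J = [[-5·r + 2, 0, -5·p], [0, 2·r + 2, 2·q], [0, r - 5, q + 4·r]].
At the point, J = [[9.5000, 0.0000, 7.5000], [0.0000, -1.0000, -2.0000], [0.0000, -6.5000, -7.0000]].
det J = -57.0000.

-57.0000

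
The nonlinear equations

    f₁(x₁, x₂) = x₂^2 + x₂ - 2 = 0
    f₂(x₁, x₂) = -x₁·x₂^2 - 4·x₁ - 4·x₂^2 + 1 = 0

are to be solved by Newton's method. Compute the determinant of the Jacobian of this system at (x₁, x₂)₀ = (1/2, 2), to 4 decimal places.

J = [[0, 2·x₂ + 1], [-x₂^2 - 4, -2·x₁·x₂ - 8·x₂]].
At the point, J = [[0.0000, 5.0000], [-8.0000, -18.0000]].
det J = 40.0000.

40.0000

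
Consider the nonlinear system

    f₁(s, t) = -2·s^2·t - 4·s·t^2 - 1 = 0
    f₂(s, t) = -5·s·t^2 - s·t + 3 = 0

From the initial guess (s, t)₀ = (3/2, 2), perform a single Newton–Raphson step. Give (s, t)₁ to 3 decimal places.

At (3/2, 2): F = (-34.000, -30.000).
Jacobian J = [[-4·s·t - 4·t^2, -2·s^2 - 8·s·t], [-5·t^2 - t, -10·s·t - s]].
At the point, J = [[-28.000, -28.500], [-22.000, -31.500]] (det J = 255.000).
Solving J·Δ = −F gives Δ = (-0.847, -0.361).
Then the next iterate is (s, t)₁ = (0.653, 1.639).

(0.653, 1.639)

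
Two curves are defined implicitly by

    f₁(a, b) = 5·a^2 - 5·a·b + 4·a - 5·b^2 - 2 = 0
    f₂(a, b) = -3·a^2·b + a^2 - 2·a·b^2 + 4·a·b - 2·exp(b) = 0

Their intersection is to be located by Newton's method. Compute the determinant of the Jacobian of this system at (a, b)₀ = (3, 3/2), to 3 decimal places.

-1697.030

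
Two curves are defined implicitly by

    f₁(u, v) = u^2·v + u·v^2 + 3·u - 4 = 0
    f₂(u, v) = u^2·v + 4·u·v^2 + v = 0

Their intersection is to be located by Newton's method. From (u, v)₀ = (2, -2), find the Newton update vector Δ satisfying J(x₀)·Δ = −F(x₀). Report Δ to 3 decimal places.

At (2, -2): F = (2.000, 22.000).
Jacobian J = [[2·u·v + v^2 + 3, u^2 + 2·u·v], [2·u·v + 4·v^2, u^2 + 8·u·v + 1]].
At the point, J = [[-1.000, -4.000], [8.000, -27.000]] (det J = 59.000).
Solving J·Δ = −F gives Δ = (-0.576, 0.644).

(-0.576, 0.644)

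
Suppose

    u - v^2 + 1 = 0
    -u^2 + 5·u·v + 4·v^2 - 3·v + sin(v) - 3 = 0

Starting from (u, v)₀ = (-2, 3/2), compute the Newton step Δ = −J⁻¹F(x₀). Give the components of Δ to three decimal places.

(1.385, -0.622)

At (-2, 3/2): F = (-3.250, -16.50251).
Jacobian J = [[1, -2·v], [-2·u + 5·v, 5·u + 8·v + cos(v) - 3]].
At the point, J = [[1.000, -3.000], [11.500, -0.92926]] (det J = 33.57074).
Solving J·Δ = −F gives Δ = (1.385, -0.622).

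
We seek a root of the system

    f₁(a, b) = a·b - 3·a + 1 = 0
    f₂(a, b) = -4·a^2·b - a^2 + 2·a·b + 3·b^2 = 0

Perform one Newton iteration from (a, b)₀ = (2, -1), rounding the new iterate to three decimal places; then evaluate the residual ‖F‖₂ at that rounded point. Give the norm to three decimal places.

6.824

At (2, -1): F = (-7.000, 11.000).
Jacobian J = [[b - 3, a], [-8·a·b - 2·a + 2·b, -4·a^2 + 2·a + 6·b]].
At the point, J = [[-4.000, 2.000], [10.000, -18.000]] (det J = 52.000).
Solving J·Δ = −F gives Δ = (-2.000, -0.500).
Then the next iterate is (a, b)₁ = (0.000, -1.500).
Re-evaluating at (0.000, -1.500): F = (1.000, 6.750), so ‖F‖₂ = 6.824.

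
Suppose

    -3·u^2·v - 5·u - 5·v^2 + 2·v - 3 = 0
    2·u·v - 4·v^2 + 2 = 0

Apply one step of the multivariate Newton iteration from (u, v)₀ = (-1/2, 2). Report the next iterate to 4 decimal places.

At (-1/2, 2): F = (-18.0000, -16.0000).
Jacobian J = [[-6·u·v - 5, -3·u^2 - 10·v + 2], [2·v, 2·u - 8·v]].
At the point, J = [[1.0000, -18.7500], [4.0000, -17.0000]] (det J = 58.0000).
Solving J·Δ = −F gives Δ = (-0.1034, -0.9655).
Then the next iterate is (u, v)₁ = (-0.6034, 1.0345).

(-0.6034, 1.0345)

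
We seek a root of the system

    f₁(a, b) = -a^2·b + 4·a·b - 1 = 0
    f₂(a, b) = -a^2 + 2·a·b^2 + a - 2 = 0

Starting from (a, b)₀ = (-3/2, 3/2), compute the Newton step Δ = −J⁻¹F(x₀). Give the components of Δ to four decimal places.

At (-3/2, 3/2): F = (-13.3750, -12.5000).
Jacobian J = [[-2·a·b + 4·b, -a^2 + 4·a], [-2·a + 2·b^2 + 1, 4·a·b]].
At the point, J = [[10.5000, -8.2500], [8.5000, -9.0000]] (det J = -24.3750).
Solving J·Δ = −F gives Δ = (0.7077, -0.7205).

(0.7077, -0.7205)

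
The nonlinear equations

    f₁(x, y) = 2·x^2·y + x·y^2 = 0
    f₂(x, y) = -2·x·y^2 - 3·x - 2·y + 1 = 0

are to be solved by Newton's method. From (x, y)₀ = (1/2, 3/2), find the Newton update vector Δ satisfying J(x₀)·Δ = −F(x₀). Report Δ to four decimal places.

(0.1889, -1.4333)

At (1/2, 3/2): F = (1.8750, -5.7500).
Jacobian J = [[4·x·y + y^2, 2·x^2 + 2·x·y], [-2·y^2 - 3, -4·x·y - 2]].
At the point, J = [[5.2500, 2.0000], [-7.5000, -5.0000]] (det J = -11.2500).
Solving J·Δ = −F gives Δ = (0.1889, -1.4333).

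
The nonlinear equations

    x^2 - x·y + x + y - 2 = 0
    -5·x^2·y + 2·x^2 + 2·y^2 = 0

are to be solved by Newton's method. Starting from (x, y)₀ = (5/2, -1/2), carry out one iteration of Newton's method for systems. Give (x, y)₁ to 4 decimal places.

At (5/2, -1/2): F = (7.5000, 28.6250).
Jacobian J = [[2·x - y + 1, -x + 1], [-10·x·y + 4·x, -5·x^2 + 4·y]].
At the point, J = [[6.5000, -1.5000], [22.5000, -33.2500]] (det J = -182.3750).
Solving J·Δ = −F gives Δ = (-1.1319, 0.0949).
Then the next iterate is (x, y)₁ = (1.3681, -0.4051).

(1.3681, -0.4051)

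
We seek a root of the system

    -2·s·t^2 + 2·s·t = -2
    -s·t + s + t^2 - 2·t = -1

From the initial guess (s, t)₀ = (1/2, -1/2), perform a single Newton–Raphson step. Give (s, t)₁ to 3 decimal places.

(5.111, 2.333)

At (1/2, -1/2): F = (1.250, 3.000).
Jacobian J = [[-2·t^2 + 2·t, -4·s·t + 2·s], [-t + 1, -s + 2·t - 2]].
At the point, J = [[-1.500, 2.000], [1.500, -3.500]] (det J = 2.250).
Solving J·Δ = −F gives Δ = (4.611, 2.833).
Then the next iterate is (s, t)₁ = (5.111, 2.333).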